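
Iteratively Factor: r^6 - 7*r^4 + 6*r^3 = (r)*(r^5 - 7*r^3 + 6*r^2) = r^2*(r^4 - 7*r^2 + 6*r) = r^2*(r - 2)*(r^3 + 2*r^2 - 3*r) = r^2*(r - 2)*(r + 3)*(r^2 - r) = r^3*(r - 2)*(r + 3)*(r - 1)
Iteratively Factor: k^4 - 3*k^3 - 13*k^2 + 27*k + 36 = (k + 3)*(k^3 - 6*k^2 + 5*k + 12) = (k - 3)*(k + 3)*(k^2 - 3*k - 4) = (k - 3)*(k + 1)*(k + 3)*(k - 4)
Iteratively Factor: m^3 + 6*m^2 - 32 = (m + 4)*(m^2 + 2*m - 8) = (m + 4)^2*(m - 2)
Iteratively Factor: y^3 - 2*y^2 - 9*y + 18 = (y - 3)*(y^2 + y - 6) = (y - 3)*(y + 3)*(y - 2)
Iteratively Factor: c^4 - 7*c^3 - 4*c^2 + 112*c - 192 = (c - 4)*(c^3 - 3*c^2 - 16*c + 48) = (c - 4)^2*(c^2 + c - 12) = (c - 4)^2*(c - 3)*(c + 4)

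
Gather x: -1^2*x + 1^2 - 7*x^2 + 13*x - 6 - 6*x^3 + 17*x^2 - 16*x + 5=-6*x^3 + 10*x^2 - 4*x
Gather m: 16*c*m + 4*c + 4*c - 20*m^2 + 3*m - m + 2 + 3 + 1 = 8*c - 20*m^2 + m*(16*c + 2) + 6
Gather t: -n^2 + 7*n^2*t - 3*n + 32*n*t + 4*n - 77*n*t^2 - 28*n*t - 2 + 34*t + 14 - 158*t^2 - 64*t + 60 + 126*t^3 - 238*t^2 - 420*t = -n^2 + n + 126*t^3 + t^2*(-77*n - 396) + t*(7*n^2 + 4*n - 450) + 72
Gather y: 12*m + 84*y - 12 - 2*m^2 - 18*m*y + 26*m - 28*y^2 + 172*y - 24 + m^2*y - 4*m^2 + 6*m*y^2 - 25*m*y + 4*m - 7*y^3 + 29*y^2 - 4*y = -6*m^2 + 42*m - 7*y^3 + y^2*(6*m + 1) + y*(m^2 - 43*m + 252) - 36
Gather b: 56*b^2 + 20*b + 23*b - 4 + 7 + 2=56*b^2 + 43*b + 5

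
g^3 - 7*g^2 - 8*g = g*(g - 8)*(g + 1)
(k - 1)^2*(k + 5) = k^3 + 3*k^2 - 9*k + 5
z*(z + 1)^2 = z^3 + 2*z^2 + z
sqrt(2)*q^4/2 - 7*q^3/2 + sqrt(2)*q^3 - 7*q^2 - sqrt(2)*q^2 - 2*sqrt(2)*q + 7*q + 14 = (q - 7*sqrt(2)/2)*(q - sqrt(2))*(q + sqrt(2))*(sqrt(2)*q/2 + sqrt(2))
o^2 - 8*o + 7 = (o - 7)*(o - 1)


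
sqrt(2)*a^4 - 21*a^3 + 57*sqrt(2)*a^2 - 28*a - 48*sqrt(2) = (a - 6*sqrt(2))*(a - 4*sqrt(2))*(a - sqrt(2))*(sqrt(2)*a + 1)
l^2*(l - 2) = l^3 - 2*l^2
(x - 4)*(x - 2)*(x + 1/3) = x^3 - 17*x^2/3 + 6*x + 8/3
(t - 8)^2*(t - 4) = t^3 - 20*t^2 + 128*t - 256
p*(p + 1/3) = p^2 + p/3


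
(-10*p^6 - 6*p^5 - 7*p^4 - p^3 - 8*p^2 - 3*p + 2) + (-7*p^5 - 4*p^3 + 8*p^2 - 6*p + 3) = -10*p^6 - 13*p^5 - 7*p^4 - 5*p^3 - 9*p + 5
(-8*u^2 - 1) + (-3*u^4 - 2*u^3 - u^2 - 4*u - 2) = -3*u^4 - 2*u^3 - 9*u^2 - 4*u - 3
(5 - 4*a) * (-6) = 24*a - 30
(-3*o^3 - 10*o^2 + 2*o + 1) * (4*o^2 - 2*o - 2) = -12*o^5 - 34*o^4 + 34*o^3 + 20*o^2 - 6*o - 2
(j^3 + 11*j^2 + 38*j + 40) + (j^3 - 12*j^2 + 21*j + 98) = 2*j^3 - j^2 + 59*j + 138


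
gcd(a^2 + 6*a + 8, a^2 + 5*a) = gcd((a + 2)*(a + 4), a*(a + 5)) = 1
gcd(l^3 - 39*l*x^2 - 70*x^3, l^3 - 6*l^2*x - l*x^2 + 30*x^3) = l + 2*x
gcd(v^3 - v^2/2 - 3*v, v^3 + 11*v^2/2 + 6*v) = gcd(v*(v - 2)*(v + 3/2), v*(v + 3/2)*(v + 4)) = v^2 + 3*v/2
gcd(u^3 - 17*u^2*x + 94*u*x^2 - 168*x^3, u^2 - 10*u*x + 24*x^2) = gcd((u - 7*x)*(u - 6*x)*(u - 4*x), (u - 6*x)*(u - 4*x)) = u^2 - 10*u*x + 24*x^2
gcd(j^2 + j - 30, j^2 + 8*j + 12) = j + 6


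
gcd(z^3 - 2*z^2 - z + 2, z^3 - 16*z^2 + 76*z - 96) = z - 2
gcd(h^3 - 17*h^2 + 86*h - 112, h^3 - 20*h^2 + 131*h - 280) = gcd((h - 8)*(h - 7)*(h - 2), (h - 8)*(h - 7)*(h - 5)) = h^2 - 15*h + 56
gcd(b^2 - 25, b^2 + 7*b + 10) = b + 5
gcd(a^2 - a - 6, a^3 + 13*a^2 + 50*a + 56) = a + 2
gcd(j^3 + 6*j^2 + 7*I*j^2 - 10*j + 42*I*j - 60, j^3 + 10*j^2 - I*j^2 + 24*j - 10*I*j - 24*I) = j + 6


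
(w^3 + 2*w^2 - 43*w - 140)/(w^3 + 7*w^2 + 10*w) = (w^2 - 3*w - 28)/(w*(w + 2))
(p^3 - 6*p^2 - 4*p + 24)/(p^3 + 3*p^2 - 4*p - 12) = (p - 6)/(p + 3)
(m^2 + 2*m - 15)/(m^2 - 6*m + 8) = (m^2 + 2*m - 15)/(m^2 - 6*m + 8)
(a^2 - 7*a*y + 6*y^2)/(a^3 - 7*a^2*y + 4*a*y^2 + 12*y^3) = (-a + y)/(-a^2 + a*y + 2*y^2)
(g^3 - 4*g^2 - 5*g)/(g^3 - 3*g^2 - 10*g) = (g + 1)/(g + 2)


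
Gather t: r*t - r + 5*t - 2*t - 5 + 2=-r + t*(r + 3) - 3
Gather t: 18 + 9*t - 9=9*t + 9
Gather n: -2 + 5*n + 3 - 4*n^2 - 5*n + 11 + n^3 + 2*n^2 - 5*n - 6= n^3 - 2*n^2 - 5*n + 6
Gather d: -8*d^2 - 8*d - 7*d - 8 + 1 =-8*d^2 - 15*d - 7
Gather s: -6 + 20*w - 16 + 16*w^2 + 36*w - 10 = 16*w^2 + 56*w - 32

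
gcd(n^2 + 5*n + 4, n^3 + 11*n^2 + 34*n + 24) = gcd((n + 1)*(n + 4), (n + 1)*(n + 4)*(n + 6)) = n^2 + 5*n + 4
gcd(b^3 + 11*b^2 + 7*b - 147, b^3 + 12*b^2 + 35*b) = b + 7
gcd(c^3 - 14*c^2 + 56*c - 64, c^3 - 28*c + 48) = c^2 - 6*c + 8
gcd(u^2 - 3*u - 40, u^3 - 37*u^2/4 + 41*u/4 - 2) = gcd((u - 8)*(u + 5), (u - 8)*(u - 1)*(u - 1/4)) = u - 8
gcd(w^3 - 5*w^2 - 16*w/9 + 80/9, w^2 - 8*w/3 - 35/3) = w - 5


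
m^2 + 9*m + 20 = (m + 4)*(m + 5)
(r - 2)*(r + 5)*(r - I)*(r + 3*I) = r^4 + 3*r^3 + 2*I*r^3 - 7*r^2 + 6*I*r^2 + 9*r - 20*I*r - 30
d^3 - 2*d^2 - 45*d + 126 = (d - 6)*(d - 3)*(d + 7)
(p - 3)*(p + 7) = p^2 + 4*p - 21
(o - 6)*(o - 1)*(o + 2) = o^3 - 5*o^2 - 8*o + 12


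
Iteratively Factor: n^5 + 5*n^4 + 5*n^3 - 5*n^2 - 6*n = (n)*(n^4 + 5*n^3 + 5*n^2 - 5*n - 6) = n*(n + 1)*(n^3 + 4*n^2 + n - 6) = n*(n - 1)*(n + 1)*(n^2 + 5*n + 6) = n*(n - 1)*(n + 1)*(n + 2)*(n + 3)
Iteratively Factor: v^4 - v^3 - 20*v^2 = (v - 5)*(v^3 + 4*v^2) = v*(v - 5)*(v^2 + 4*v) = v*(v - 5)*(v + 4)*(v)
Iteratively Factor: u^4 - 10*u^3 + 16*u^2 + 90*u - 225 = (u - 5)*(u^3 - 5*u^2 - 9*u + 45) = (u - 5)*(u + 3)*(u^2 - 8*u + 15) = (u - 5)*(u - 3)*(u + 3)*(u - 5)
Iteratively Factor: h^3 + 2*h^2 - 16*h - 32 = (h + 4)*(h^2 - 2*h - 8) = (h + 2)*(h + 4)*(h - 4)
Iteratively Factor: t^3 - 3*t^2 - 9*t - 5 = (t + 1)*(t^2 - 4*t - 5) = (t + 1)^2*(t - 5)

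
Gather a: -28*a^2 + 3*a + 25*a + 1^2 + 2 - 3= -28*a^2 + 28*a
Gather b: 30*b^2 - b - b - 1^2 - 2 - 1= 30*b^2 - 2*b - 4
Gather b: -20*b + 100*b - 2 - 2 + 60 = 80*b + 56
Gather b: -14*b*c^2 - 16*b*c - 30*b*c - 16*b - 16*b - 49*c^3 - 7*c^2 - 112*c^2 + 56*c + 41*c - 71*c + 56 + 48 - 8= b*(-14*c^2 - 46*c - 32) - 49*c^3 - 119*c^2 + 26*c + 96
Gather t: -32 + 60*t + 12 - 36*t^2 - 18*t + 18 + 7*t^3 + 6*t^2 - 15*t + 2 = 7*t^3 - 30*t^2 + 27*t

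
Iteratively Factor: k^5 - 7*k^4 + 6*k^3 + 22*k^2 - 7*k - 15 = (k + 1)*(k^4 - 8*k^3 + 14*k^2 + 8*k - 15) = (k - 1)*(k + 1)*(k^3 - 7*k^2 + 7*k + 15) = (k - 3)*(k - 1)*(k + 1)*(k^2 - 4*k - 5) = (k - 3)*(k - 1)*(k + 1)^2*(k - 5)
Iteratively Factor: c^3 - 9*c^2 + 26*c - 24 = (c - 4)*(c^2 - 5*c + 6) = (c - 4)*(c - 3)*(c - 2)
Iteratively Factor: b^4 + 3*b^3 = (b)*(b^3 + 3*b^2) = b^2*(b^2 + 3*b) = b^2*(b + 3)*(b)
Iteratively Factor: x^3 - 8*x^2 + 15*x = (x - 3)*(x^2 - 5*x) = x*(x - 3)*(x - 5)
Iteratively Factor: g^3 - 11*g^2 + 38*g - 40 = (g - 2)*(g^2 - 9*g + 20) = (g - 4)*(g - 2)*(g - 5)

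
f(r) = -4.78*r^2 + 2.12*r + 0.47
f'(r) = 2.12 - 9.56*r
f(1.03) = -2.42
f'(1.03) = -7.73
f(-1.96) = -22.05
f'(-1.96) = 20.86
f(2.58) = -25.88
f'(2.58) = -22.54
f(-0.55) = -2.14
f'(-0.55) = 7.38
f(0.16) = 0.69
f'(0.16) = 0.59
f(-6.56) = -219.14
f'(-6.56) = 64.83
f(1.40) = -5.93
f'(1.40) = -11.26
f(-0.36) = -0.91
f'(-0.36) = 5.56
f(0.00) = 0.47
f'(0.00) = 2.12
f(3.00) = -36.19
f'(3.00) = -26.56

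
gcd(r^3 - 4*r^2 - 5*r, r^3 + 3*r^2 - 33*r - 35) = r^2 - 4*r - 5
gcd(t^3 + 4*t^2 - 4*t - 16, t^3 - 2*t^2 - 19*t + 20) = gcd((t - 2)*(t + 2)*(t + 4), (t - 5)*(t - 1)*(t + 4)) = t + 4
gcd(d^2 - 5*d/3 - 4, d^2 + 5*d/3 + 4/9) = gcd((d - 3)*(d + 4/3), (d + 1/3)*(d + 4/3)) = d + 4/3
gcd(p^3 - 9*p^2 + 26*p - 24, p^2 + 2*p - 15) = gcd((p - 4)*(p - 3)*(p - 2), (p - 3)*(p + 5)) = p - 3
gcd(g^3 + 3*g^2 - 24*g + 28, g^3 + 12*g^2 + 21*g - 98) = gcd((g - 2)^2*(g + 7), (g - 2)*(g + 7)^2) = g^2 + 5*g - 14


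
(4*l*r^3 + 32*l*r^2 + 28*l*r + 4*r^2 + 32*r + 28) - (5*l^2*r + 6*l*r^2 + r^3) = -5*l^2*r + 4*l*r^3 + 26*l*r^2 + 28*l*r - r^3 + 4*r^2 + 32*r + 28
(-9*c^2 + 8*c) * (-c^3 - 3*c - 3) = 9*c^5 - 8*c^4 + 27*c^3 + 3*c^2 - 24*c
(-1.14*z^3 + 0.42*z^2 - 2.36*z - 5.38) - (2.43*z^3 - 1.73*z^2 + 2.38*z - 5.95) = -3.57*z^3 + 2.15*z^2 - 4.74*z + 0.57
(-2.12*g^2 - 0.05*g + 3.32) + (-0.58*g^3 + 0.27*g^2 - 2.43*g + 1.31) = -0.58*g^3 - 1.85*g^2 - 2.48*g + 4.63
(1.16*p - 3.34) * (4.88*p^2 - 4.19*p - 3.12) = 5.6608*p^3 - 21.1596*p^2 + 10.3754*p + 10.4208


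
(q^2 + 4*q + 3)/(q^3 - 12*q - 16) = (q^2 + 4*q + 3)/(q^3 - 12*q - 16)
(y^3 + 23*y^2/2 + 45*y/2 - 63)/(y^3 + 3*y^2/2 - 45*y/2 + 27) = (y + 7)/(y - 3)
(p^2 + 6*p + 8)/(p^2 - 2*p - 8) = (p + 4)/(p - 4)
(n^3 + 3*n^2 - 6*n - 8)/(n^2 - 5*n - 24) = (-n^3 - 3*n^2 + 6*n + 8)/(-n^2 + 5*n + 24)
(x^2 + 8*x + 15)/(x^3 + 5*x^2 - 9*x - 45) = 1/(x - 3)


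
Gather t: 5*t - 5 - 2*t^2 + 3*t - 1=-2*t^2 + 8*t - 6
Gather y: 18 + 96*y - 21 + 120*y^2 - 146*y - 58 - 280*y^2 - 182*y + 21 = -160*y^2 - 232*y - 40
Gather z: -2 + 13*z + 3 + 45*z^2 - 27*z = 45*z^2 - 14*z + 1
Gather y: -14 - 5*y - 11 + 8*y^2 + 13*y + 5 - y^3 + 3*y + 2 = -y^3 + 8*y^2 + 11*y - 18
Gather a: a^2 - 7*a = a^2 - 7*a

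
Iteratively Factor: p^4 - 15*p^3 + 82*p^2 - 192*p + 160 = (p - 5)*(p^3 - 10*p^2 + 32*p - 32) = (p - 5)*(p - 4)*(p^2 - 6*p + 8) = (p - 5)*(p - 4)^2*(p - 2)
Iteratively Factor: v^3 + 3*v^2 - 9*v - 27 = (v - 3)*(v^2 + 6*v + 9) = (v - 3)*(v + 3)*(v + 3)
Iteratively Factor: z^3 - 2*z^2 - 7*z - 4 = (z - 4)*(z^2 + 2*z + 1) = (z - 4)*(z + 1)*(z + 1)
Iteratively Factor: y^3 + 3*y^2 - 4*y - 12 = (y - 2)*(y^2 + 5*y + 6) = (y - 2)*(y + 3)*(y + 2)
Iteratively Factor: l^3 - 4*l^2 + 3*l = (l - 1)*(l^2 - 3*l) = (l - 3)*(l - 1)*(l)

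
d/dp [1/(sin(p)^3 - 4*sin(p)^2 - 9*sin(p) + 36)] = (-3*sin(p)^2 + 8*sin(p) + 9)*cos(p)/(sin(p)^3 - 4*sin(p)^2 - 9*sin(p) + 36)^2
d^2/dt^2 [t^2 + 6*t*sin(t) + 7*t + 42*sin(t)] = -6*t*sin(t) - 42*sin(t) + 12*cos(t) + 2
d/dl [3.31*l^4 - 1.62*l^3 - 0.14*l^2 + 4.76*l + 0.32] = 13.24*l^3 - 4.86*l^2 - 0.28*l + 4.76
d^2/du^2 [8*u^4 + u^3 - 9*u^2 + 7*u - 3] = 96*u^2 + 6*u - 18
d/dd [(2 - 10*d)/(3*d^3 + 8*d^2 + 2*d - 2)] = 2*(30*d^3 + 31*d^2 - 16*d + 8)/(9*d^6 + 48*d^5 + 76*d^4 + 20*d^3 - 28*d^2 - 8*d + 4)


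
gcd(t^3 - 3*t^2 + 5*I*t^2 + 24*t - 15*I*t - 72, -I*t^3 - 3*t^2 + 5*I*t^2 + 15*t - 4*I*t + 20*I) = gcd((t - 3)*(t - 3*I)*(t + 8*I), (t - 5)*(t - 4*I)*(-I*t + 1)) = 1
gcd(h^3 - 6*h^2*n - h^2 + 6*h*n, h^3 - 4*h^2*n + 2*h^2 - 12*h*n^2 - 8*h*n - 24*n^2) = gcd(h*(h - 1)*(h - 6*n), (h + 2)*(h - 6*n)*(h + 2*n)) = h - 6*n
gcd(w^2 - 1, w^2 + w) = w + 1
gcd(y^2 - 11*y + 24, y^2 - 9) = y - 3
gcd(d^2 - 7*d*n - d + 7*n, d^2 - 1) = d - 1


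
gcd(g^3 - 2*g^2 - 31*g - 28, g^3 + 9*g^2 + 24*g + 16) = g^2 + 5*g + 4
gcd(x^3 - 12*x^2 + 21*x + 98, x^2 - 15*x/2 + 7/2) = x - 7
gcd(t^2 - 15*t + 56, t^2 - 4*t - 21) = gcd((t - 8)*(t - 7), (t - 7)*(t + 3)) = t - 7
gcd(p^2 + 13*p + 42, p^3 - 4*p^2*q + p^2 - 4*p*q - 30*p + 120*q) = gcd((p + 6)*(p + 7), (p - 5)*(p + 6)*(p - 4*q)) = p + 6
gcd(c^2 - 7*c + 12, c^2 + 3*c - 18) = c - 3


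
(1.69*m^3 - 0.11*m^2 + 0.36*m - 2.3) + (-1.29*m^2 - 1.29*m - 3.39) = 1.69*m^3 - 1.4*m^2 - 0.93*m - 5.69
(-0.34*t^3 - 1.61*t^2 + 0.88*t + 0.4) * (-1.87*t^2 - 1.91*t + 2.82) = 0.6358*t^5 + 3.6601*t^4 + 0.4707*t^3 - 6.969*t^2 + 1.7176*t + 1.128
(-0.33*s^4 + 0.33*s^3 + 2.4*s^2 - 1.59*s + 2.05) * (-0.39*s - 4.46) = 0.1287*s^5 + 1.3431*s^4 - 2.4078*s^3 - 10.0839*s^2 + 6.2919*s - 9.143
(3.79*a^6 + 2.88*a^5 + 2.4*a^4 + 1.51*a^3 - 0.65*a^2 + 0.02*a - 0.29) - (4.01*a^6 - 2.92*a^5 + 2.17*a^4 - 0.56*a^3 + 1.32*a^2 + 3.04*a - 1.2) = -0.22*a^6 + 5.8*a^5 + 0.23*a^4 + 2.07*a^3 - 1.97*a^2 - 3.02*a + 0.91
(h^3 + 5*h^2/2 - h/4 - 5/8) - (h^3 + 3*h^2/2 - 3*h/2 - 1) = h^2 + 5*h/4 + 3/8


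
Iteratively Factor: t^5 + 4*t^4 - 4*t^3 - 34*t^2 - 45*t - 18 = (t + 1)*(t^4 + 3*t^3 - 7*t^2 - 27*t - 18) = (t - 3)*(t + 1)*(t^3 + 6*t^2 + 11*t + 6) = (t - 3)*(t + 1)*(t + 3)*(t^2 + 3*t + 2) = (t - 3)*(t + 1)*(t + 2)*(t + 3)*(t + 1)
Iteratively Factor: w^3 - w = (w + 1)*(w^2 - w) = (w - 1)*(w + 1)*(w)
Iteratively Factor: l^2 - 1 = (l + 1)*(l - 1)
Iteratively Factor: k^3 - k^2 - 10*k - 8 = (k + 2)*(k^2 - 3*k - 4) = (k - 4)*(k + 2)*(k + 1)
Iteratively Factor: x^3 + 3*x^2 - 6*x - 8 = (x + 4)*(x^2 - x - 2) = (x + 1)*(x + 4)*(x - 2)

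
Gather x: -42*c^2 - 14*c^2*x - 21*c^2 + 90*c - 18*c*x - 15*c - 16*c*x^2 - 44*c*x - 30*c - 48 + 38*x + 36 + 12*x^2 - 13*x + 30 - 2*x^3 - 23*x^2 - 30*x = -63*c^2 + 45*c - 2*x^3 + x^2*(-16*c - 11) + x*(-14*c^2 - 62*c - 5) + 18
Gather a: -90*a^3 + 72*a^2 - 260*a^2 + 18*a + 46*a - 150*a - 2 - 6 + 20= -90*a^3 - 188*a^2 - 86*a + 12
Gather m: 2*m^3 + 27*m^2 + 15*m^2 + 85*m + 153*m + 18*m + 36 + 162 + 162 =2*m^3 + 42*m^2 + 256*m + 360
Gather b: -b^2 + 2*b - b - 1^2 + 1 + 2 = -b^2 + b + 2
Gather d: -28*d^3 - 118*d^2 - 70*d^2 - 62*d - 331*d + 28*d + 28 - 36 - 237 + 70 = -28*d^3 - 188*d^2 - 365*d - 175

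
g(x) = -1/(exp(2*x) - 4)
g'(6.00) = 0.00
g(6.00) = 0.00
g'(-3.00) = 0.00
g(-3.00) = 0.25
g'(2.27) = 0.02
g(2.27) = -0.01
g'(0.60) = 14.37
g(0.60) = 1.47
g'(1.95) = 0.05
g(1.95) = -0.02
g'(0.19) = 0.45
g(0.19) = 0.39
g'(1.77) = 0.07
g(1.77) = -0.03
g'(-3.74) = 0.00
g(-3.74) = 0.25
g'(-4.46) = 0.00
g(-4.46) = 0.25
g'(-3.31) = 0.00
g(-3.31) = 0.25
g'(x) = 2*exp(2*x)/(exp(2*x) - 4)^2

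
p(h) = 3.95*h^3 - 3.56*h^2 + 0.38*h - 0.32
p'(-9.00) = 1024.31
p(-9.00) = -3171.65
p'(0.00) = 0.38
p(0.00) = -0.32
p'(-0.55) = 7.88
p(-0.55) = -2.26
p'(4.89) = 248.92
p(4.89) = 378.29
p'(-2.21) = 73.99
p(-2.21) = -61.18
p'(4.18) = 177.67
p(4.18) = 227.55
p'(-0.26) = 3.03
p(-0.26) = -0.73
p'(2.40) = 51.55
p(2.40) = 34.69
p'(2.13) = 38.98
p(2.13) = 22.51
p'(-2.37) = 83.81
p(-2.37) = -73.80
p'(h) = 11.85*h^2 - 7.12*h + 0.38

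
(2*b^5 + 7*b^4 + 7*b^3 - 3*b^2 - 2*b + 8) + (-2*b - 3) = 2*b^5 + 7*b^4 + 7*b^3 - 3*b^2 - 4*b + 5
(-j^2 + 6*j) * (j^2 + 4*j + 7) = -j^4 + 2*j^3 + 17*j^2 + 42*j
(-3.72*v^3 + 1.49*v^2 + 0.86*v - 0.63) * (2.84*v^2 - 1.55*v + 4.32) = -10.5648*v^5 + 9.9976*v^4 - 15.9375*v^3 + 3.3146*v^2 + 4.6917*v - 2.7216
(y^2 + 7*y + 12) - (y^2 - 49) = 7*y + 61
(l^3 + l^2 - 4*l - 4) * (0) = 0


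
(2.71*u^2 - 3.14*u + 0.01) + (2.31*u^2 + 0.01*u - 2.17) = 5.02*u^2 - 3.13*u - 2.16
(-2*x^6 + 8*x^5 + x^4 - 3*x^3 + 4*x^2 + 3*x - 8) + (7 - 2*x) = -2*x^6 + 8*x^5 + x^4 - 3*x^3 + 4*x^2 + x - 1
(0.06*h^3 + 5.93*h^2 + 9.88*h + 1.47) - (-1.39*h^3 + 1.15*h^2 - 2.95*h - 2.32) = 1.45*h^3 + 4.78*h^2 + 12.83*h + 3.79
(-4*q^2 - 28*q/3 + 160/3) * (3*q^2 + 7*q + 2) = -12*q^4 - 56*q^3 + 260*q^2/3 + 1064*q/3 + 320/3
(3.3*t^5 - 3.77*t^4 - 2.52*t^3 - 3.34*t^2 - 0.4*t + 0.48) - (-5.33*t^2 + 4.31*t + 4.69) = 3.3*t^5 - 3.77*t^4 - 2.52*t^3 + 1.99*t^2 - 4.71*t - 4.21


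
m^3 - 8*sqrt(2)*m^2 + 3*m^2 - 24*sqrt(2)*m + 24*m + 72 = (m + 3)*(m - 6*sqrt(2))*(m - 2*sqrt(2))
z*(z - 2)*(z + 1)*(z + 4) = z^4 + 3*z^3 - 6*z^2 - 8*z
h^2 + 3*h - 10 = (h - 2)*(h + 5)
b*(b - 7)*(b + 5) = b^3 - 2*b^2 - 35*b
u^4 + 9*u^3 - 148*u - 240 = (u - 4)*(u + 2)*(u + 5)*(u + 6)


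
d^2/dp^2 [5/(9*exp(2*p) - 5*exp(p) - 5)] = 5*((5 - 36*exp(p))*(-9*exp(2*p) + 5*exp(p) + 5) - 2*(18*exp(p) - 5)^2*exp(p))*exp(p)/(-9*exp(2*p) + 5*exp(p) + 5)^3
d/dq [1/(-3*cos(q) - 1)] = -3*sin(q)/(3*cos(q) + 1)^2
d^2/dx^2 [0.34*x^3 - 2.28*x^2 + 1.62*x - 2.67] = 2.04*x - 4.56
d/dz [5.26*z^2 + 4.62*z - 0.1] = 10.52*z + 4.62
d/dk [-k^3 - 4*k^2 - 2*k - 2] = -3*k^2 - 8*k - 2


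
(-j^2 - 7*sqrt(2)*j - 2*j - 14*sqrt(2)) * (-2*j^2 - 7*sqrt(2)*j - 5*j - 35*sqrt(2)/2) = 2*j^4 + 9*j^3 + 21*sqrt(2)*j^3 + 108*j^2 + 189*sqrt(2)*j^2/2 + 105*sqrt(2)*j + 441*j + 490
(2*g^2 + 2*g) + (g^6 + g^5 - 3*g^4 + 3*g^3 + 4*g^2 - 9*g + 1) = g^6 + g^5 - 3*g^4 + 3*g^3 + 6*g^2 - 7*g + 1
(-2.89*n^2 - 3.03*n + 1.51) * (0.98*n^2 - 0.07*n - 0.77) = -2.8322*n^4 - 2.7671*n^3 + 3.9172*n^2 + 2.2274*n - 1.1627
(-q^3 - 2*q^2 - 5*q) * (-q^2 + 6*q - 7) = q^5 - 4*q^4 - 16*q^2 + 35*q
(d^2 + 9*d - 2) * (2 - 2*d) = -2*d^3 - 16*d^2 + 22*d - 4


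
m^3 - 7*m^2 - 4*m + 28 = (m - 7)*(m - 2)*(m + 2)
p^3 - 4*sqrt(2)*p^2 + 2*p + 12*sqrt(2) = (p - 3*sqrt(2))*(p - 2*sqrt(2))*(p + sqrt(2))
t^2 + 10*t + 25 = (t + 5)^2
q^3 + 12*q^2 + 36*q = q*(q + 6)^2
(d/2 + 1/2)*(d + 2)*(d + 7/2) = d^3/2 + 13*d^2/4 + 25*d/4 + 7/2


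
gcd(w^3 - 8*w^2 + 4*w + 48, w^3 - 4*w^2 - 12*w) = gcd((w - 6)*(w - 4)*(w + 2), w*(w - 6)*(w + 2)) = w^2 - 4*w - 12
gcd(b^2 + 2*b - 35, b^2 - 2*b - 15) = b - 5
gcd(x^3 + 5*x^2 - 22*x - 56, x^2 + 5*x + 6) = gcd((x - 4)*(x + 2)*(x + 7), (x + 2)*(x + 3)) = x + 2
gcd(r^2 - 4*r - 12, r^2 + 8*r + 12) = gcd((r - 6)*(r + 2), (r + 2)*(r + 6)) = r + 2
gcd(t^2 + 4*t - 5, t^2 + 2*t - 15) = t + 5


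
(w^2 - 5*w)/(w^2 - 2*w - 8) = w*(5 - w)/(-w^2 + 2*w + 8)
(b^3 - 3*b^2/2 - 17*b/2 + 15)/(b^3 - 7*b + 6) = (b - 5/2)/(b - 1)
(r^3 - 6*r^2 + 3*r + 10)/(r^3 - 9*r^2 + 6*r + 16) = (r - 5)/(r - 8)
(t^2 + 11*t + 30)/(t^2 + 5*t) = (t + 6)/t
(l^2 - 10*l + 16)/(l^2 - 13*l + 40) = (l - 2)/(l - 5)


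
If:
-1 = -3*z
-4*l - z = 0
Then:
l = -1/12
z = 1/3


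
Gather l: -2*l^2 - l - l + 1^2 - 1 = -2*l^2 - 2*l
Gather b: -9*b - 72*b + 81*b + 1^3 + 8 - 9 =0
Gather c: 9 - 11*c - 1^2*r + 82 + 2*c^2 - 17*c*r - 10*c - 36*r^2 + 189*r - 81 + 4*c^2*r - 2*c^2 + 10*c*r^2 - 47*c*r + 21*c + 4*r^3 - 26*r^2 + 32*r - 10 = 4*c^2*r + c*(10*r^2 - 64*r) + 4*r^3 - 62*r^2 + 220*r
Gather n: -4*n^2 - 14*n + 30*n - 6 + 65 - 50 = -4*n^2 + 16*n + 9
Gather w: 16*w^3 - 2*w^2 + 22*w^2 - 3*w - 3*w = 16*w^3 + 20*w^2 - 6*w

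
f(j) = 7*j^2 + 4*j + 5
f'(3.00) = 46.00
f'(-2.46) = -30.44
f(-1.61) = 16.70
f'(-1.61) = -18.54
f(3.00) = 80.00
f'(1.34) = 22.76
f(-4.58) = 133.51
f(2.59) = 62.32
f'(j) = 14*j + 4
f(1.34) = 22.93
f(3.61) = 110.66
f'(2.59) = 40.26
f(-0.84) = 6.58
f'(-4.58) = -60.12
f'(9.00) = 130.00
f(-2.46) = 37.52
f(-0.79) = 6.21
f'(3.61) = 54.54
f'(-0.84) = -7.76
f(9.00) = 608.00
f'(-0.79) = -7.06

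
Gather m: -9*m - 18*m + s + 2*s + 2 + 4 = -27*m + 3*s + 6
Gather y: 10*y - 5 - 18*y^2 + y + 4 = -18*y^2 + 11*y - 1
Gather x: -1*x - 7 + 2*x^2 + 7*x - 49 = 2*x^2 + 6*x - 56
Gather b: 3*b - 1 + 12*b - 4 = 15*b - 5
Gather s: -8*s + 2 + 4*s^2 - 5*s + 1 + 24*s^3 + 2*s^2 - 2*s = 24*s^3 + 6*s^2 - 15*s + 3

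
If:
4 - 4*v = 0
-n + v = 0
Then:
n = 1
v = 1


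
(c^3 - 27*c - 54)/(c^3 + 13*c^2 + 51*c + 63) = (c - 6)/(c + 7)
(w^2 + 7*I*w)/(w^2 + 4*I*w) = (w + 7*I)/(w + 4*I)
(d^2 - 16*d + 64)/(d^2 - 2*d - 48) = (d - 8)/(d + 6)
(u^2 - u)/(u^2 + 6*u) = (u - 1)/(u + 6)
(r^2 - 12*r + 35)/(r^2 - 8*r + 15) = (r - 7)/(r - 3)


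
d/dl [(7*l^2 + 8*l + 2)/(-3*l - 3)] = (-7*l^2 - 14*l - 6)/(3*(l^2 + 2*l + 1))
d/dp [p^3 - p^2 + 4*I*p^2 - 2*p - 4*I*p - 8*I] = 3*p^2 + p*(-2 + 8*I) - 2 - 4*I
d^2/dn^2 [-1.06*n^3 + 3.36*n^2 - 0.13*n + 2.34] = 6.72 - 6.36*n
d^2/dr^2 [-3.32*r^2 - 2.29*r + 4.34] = -6.64000000000000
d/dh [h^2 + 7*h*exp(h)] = 7*h*exp(h) + 2*h + 7*exp(h)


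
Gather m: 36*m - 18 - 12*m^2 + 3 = -12*m^2 + 36*m - 15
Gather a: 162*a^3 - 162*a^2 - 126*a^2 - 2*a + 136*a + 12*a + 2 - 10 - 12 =162*a^3 - 288*a^2 + 146*a - 20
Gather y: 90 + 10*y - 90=10*y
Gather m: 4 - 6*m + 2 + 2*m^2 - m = 2*m^2 - 7*m + 6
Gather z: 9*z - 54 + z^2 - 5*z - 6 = z^2 + 4*z - 60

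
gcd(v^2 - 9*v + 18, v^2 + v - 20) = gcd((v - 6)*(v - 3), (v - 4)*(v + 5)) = 1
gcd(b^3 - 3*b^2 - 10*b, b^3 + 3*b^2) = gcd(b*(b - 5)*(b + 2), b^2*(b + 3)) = b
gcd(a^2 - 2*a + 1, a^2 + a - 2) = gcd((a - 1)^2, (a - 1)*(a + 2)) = a - 1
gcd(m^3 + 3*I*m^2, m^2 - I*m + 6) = 1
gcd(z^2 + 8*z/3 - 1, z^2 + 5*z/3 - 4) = z + 3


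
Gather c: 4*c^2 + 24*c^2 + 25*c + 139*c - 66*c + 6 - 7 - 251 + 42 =28*c^2 + 98*c - 210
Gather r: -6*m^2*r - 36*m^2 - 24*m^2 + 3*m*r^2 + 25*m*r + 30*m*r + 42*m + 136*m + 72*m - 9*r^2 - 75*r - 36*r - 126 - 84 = -60*m^2 + 250*m + r^2*(3*m - 9) + r*(-6*m^2 + 55*m - 111) - 210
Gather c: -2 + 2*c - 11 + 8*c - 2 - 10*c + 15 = 0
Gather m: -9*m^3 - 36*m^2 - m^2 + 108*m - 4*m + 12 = -9*m^3 - 37*m^2 + 104*m + 12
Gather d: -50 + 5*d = 5*d - 50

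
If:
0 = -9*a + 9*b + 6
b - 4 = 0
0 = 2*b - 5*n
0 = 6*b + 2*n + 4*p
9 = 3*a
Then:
No Solution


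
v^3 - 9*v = v*(v - 3)*(v + 3)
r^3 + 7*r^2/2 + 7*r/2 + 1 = (r + 1/2)*(r + 1)*(r + 2)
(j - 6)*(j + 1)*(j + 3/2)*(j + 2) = j^4 - 3*j^3/2 - 41*j^2/2 - 36*j - 18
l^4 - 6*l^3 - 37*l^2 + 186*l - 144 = (l - 8)*(l - 3)*(l - 1)*(l + 6)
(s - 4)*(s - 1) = s^2 - 5*s + 4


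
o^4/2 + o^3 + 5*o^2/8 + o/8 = o*(o/2 + 1/2)*(o + 1/2)^2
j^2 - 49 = (j - 7)*(j + 7)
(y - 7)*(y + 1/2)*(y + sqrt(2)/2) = y^3 - 13*y^2/2 + sqrt(2)*y^2/2 - 13*sqrt(2)*y/4 - 7*y/2 - 7*sqrt(2)/4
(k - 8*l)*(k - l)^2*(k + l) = k^4 - 9*k^3*l + 7*k^2*l^2 + 9*k*l^3 - 8*l^4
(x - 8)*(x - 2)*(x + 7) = x^3 - 3*x^2 - 54*x + 112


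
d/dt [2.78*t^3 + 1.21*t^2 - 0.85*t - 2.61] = 8.34*t^2 + 2.42*t - 0.85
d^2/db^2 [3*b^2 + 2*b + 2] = 6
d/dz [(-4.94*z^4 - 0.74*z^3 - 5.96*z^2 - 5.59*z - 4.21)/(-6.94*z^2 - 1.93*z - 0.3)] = (68.5672*z^5 + 33.7382*z^4 + 8.78439999999999*z^3 - 26.6258*z^2 - 54.8588*z - 6.4483)/(48.1636*z^4 + 26.7884*z^3 + 7.8889*z^2 + 1.158*z + 0.09)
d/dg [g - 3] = 1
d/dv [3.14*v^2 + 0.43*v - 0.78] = 6.28*v + 0.43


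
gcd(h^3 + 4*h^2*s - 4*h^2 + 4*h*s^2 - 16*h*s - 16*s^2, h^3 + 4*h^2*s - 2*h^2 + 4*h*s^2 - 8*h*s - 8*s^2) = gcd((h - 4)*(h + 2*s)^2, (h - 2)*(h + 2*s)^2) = h^2 + 4*h*s + 4*s^2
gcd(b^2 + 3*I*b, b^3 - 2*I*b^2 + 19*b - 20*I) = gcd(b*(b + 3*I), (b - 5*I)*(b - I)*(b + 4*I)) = 1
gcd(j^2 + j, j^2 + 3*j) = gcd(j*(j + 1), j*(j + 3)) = j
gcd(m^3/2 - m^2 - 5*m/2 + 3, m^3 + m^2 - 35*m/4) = 1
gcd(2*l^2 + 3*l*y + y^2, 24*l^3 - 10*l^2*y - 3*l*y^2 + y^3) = 1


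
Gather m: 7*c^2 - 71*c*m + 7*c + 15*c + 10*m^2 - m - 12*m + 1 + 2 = 7*c^2 + 22*c + 10*m^2 + m*(-71*c - 13) + 3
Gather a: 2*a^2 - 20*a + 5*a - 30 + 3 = 2*a^2 - 15*a - 27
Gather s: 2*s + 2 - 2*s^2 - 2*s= 2 - 2*s^2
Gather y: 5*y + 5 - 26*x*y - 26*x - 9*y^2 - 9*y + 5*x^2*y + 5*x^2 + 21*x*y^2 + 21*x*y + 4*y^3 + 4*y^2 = 5*x^2 - 26*x + 4*y^3 + y^2*(21*x - 5) + y*(5*x^2 - 5*x - 4) + 5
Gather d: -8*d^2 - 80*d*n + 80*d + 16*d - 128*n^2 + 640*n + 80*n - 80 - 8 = -8*d^2 + d*(96 - 80*n) - 128*n^2 + 720*n - 88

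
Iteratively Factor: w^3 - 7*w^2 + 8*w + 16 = (w + 1)*(w^2 - 8*w + 16) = (w - 4)*(w + 1)*(w - 4)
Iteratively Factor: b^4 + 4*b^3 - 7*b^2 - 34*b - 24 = (b + 4)*(b^3 - 7*b - 6) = (b + 2)*(b + 4)*(b^2 - 2*b - 3) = (b - 3)*(b + 2)*(b + 4)*(b + 1)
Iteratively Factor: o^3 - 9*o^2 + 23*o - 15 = (o - 1)*(o^2 - 8*o + 15) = (o - 5)*(o - 1)*(o - 3)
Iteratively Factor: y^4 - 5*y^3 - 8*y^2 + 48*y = (y + 3)*(y^3 - 8*y^2 + 16*y) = y*(y + 3)*(y^2 - 8*y + 16) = y*(y - 4)*(y + 3)*(y - 4)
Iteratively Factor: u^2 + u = (u)*(u + 1)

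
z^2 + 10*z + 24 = (z + 4)*(z + 6)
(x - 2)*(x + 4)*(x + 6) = x^3 + 8*x^2 + 4*x - 48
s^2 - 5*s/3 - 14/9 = (s - 7/3)*(s + 2/3)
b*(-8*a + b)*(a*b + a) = -8*a^2*b^2 - 8*a^2*b + a*b^3 + a*b^2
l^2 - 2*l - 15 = (l - 5)*(l + 3)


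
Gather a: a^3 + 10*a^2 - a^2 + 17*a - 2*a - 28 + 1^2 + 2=a^3 + 9*a^2 + 15*a - 25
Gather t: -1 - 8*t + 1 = -8*t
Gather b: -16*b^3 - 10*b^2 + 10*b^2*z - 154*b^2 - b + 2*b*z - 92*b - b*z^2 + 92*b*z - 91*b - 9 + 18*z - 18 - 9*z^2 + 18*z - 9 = -16*b^3 + b^2*(10*z - 164) + b*(-z^2 + 94*z - 184) - 9*z^2 + 36*z - 36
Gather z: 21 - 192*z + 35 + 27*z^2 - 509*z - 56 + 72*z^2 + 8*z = 99*z^2 - 693*z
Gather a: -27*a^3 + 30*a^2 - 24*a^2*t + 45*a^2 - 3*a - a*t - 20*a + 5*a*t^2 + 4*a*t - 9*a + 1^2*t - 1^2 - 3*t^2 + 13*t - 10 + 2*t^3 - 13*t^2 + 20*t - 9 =-27*a^3 + a^2*(75 - 24*t) + a*(5*t^2 + 3*t - 32) + 2*t^3 - 16*t^2 + 34*t - 20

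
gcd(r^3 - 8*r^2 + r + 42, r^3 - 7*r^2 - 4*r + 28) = r^2 - 5*r - 14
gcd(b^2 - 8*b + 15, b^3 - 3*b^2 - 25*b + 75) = b^2 - 8*b + 15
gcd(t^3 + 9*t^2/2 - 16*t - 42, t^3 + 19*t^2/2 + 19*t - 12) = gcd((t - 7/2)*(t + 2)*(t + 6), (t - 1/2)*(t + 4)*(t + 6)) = t + 6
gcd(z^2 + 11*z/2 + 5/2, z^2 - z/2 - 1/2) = z + 1/2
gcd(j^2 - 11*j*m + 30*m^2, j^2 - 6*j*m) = j - 6*m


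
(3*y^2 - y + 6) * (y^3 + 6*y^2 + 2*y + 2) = 3*y^5 + 17*y^4 + 6*y^3 + 40*y^2 + 10*y + 12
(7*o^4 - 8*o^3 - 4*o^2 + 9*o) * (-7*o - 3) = -49*o^5 + 35*o^4 + 52*o^3 - 51*o^2 - 27*o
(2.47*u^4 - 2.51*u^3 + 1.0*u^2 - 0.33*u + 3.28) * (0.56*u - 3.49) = 1.3832*u^5 - 10.0259*u^4 + 9.3199*u^3 - 3.6748*u^2 + 2.9885*u - 11.4472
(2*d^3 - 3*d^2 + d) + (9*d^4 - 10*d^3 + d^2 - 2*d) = 9*d^4 - 8*d^3 - 2*d^2 - d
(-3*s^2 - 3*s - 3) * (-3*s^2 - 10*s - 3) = 9*s^4 + 39*s^3 + 48*s^2 + 39*s + 9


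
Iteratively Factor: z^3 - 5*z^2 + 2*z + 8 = (z + 1)*(z^2 - 6*z + 8) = (z - 4)*(z + 1)*(z - 2)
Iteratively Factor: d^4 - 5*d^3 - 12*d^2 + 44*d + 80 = (d - 5)*(d^3 - 12*d - 16) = (d - 5)*(d + 2)*(d^2 - 2*d - 8) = (d - 5)*(d + 2)^2*(d - 4)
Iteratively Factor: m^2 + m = (m)*(m + 1)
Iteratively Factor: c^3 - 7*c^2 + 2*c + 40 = (c + 2)*(c^2 - 9*c + 20) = (c - 4)*(c + 2)*(c - 5)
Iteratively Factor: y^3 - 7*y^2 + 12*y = (y - 4)*(y^2 - 3*y) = (y - 4)*(y - 3)*(y)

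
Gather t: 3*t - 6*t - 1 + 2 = 1 - 3*t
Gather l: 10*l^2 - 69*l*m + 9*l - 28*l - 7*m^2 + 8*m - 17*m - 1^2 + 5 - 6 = 10*l^2 + l*(-69*m - 19) - 7*m^2 - 9*m - 2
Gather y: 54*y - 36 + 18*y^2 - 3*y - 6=18*y^2 + 51*y - 42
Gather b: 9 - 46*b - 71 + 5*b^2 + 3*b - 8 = 5*b^2 - 43*b - 70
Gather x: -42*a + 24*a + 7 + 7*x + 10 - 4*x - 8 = -18*a + 3*x + 9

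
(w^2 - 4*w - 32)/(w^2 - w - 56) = (w + 4)/(w + 7)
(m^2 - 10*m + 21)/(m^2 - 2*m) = (m^2 - 10*m + 21)/(m*(m - 2))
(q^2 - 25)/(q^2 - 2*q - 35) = (q - 5)/(q - 7)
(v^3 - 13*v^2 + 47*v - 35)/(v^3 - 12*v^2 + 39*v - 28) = (v - 5)/(v - 4)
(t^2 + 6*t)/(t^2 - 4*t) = (t + 6)/(t - 4)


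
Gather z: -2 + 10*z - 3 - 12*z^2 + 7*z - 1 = -12*z^2 + 17*z - 6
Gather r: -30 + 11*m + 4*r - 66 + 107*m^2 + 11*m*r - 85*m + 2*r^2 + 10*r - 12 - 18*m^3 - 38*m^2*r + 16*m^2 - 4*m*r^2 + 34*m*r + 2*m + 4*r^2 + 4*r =-18*m^3 + 123*m^2 - 72*m + r^2*(6 - 4*m) + r*(-38*m^2 + 45*m + 18) - 108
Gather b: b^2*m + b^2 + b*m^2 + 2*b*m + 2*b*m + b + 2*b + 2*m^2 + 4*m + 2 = b^2*(m + 1) + b*(m^2 + 4*m + 3) + 2*m^2 + 4*m + 2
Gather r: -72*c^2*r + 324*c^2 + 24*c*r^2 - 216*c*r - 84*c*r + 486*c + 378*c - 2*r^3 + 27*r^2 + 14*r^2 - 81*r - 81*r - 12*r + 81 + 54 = 324*c^2 + 864*c - 2*r^3 + r^2*(24*c + 41) + r*(-72*c^2 - 300*c - 174) + 135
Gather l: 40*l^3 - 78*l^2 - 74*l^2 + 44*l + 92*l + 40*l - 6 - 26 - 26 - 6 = 40*l^3 - 152*l^2 + 176*l - 64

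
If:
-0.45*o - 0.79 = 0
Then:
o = -1.76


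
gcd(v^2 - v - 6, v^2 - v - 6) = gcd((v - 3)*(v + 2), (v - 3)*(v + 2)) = v^2 - v - 6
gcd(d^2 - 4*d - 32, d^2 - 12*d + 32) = d - 8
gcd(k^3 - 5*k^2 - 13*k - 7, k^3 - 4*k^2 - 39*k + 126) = k - 7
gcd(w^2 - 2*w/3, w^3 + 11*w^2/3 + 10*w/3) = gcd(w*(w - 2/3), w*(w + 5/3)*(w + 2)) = w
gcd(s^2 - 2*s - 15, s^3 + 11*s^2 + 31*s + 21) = s + 3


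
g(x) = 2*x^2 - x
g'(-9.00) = -37.00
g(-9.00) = 171.00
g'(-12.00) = -49.00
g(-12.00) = 300.00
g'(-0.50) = -3.00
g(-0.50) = 1.00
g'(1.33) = 4.32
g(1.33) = 2.21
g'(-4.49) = -18.96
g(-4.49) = 44.81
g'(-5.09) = -21.36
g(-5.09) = 56.91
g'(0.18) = -0.28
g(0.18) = -0.12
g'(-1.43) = -6.72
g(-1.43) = 5.52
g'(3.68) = 13.72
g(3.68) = 23.40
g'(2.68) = 9.72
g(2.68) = 11.68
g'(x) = 4*x - 1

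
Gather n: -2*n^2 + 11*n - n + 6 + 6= -2*n^2 + 10*n + 12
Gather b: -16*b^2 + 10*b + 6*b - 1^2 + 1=-16*b^2 + 16*b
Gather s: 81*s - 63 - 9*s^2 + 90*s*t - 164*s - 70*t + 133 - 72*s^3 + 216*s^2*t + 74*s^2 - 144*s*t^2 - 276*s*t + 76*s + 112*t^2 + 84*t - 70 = -72*s^3 + s^2*(216*t + 65) + s*(-144*t^2 - 186*t - 7) + 112*t^2 + 14*t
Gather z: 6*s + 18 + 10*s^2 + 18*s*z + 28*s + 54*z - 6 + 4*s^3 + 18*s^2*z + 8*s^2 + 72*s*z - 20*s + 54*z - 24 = 4*s^3 + 18*s^2 + 14*s + z*(18*s^2 + 90*s + 108) - 12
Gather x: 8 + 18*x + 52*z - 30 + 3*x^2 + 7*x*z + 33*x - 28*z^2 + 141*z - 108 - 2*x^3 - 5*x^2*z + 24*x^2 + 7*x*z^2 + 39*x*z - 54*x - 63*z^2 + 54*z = -2*x^3 + x^2*(27 - 5*z) + x*(7*z^2 + 46*z - 3) - 91*z^2 + 247*z - 130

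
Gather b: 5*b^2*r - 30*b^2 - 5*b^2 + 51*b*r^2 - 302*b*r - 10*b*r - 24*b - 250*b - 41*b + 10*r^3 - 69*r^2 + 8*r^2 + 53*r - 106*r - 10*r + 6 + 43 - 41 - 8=b^2*(5*r - 35) + b*(51*r^2 - 312*r - 315) + 10*r^3 - 61*r^2 - 63*r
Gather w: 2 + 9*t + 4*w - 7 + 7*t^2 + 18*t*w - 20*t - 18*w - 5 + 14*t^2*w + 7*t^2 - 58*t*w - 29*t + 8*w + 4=14*t^2 - 40*t + w*(14*t^2 - 40*t - 6) - 6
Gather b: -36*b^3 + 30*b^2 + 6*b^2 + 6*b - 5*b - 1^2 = -36*b^3 + 36*b^2 + b - 1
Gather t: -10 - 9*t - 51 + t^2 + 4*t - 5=t^2 - 5*t - 66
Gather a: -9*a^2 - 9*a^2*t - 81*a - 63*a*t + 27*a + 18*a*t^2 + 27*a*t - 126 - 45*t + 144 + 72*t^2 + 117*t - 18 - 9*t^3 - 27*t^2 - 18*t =a^2*(-9*t - 9) + a*(18*t^2 - 36*t - 54) - 9*t^3 + 45*t^2 + 54*t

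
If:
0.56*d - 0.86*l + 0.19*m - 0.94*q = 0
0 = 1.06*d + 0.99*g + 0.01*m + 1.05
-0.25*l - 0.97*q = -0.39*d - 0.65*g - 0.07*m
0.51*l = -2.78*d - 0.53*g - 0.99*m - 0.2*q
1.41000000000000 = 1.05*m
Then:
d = -0.45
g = -0.59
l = 0.73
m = 1.34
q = -0.67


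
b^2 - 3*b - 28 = (b - 7)*(b + 4)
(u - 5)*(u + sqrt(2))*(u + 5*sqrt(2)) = u^3 - 5*u^2 + 6*sqrt(2)*u^2 - 30*sqrt(2)*u + 10*u - 50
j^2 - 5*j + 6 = (j - 3)*(j - 2)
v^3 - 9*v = v*(v - 3)*(v + 3)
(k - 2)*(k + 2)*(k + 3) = k^3 + 3*k^2 - 4*k - 12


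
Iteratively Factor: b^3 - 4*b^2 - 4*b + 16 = (b - 2)*(b^2 - 2*b - 8) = (b - 4)*(b - 2)*(b + 2)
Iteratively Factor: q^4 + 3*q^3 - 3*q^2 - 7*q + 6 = (q + 2)*(q^3 + q^2 - 5*q + 3) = (q + 2)*(q + 3)*(q^2 - 2*q + 1) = (q - 1)*(q + 2)*(q + 3)*(q - 1)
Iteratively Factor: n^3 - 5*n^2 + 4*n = (n - 4)*(n^2 - n) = n*(n - 4)*(n - 1)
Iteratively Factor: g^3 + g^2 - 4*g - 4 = (g - 2)*(g^2 + 3*g + 2) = (g - 2)*(g + 2)*(g + 1)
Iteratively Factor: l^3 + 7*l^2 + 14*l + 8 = (l + 1)*(l^2 + 6*l + 8) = (l + 1)*(l + 4)*(l + 2)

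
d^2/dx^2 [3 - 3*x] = 0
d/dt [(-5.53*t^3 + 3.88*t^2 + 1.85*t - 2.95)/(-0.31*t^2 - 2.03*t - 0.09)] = (1.7143*t^4 + 22.4518*t^3 - 5.8098*t^2 - 2.5274*t - 6.155)/(0.0961*t^4 + 1.2586*t^3 + 4.1767*t^2 + 0.3654*t + 0.0081)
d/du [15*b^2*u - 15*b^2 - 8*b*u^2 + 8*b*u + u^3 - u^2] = 15*b^2 - 16*b*u + 8*b + 3*u^2 - 2*u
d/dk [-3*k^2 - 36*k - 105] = -6*k - 36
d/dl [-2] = 0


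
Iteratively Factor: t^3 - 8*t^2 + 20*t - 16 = (t - 2)*(t^2 - 6*t + 8) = (t - 2)^2*(t - 4)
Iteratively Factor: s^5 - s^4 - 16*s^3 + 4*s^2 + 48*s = (s + 2)*(s^4 - 3*s^3 - 10*s^2 + 24*s) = (s + 2)*(s + 3)*(s^3 - 6*s^2 + 8*s) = (s - 4)*(s + 2)*(s + 3)*(s^2 - 2*s) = s*(s - 4)*(s + 2)*(s + 3)*(s - 2)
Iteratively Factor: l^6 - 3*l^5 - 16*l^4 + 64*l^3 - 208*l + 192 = (l + 4)*(l^5 - 7*l^4 + 12*l^3 + 16*l^2 - 64*l + 48) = (l - 2)*(l + 4)*(l^4 - 5*l^3 + 2*l^2 + 20*l - 24) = (l - 2)*(l + 2)*(l + 4)*(l^3 - 7*l^2 + 16*l - 12) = (l - 2)^2*(l + 2)*(l + 4)*(l^2 - 5*l + 6) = (l - 2)^3*(l + 2)*(l + 4)*(l - 3)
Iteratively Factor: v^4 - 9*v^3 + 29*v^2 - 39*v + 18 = (v - 3)*(v^3 - 6*v^2 + 11*v - 6) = (v - 3)*(v - 1)*(v^2 - 5*v + 6) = (v - 3)^2*(v - 1)*(v - 2)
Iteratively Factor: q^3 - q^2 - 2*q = (q)*(q^2 - q - 2) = q*(q - 2)*(q + 1)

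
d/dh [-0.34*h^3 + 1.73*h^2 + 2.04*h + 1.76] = -1.02*h^2 + 3.46*h + 2.04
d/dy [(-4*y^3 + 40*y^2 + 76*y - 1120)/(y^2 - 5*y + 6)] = 4*(-y^4 + 10*y^3 - 87*y^2 + 680*y - 1286)/(y^4 - 10*y^3 + 37*y^2 - 60*y + 36)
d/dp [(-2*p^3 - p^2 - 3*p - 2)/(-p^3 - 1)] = (-p^4 - 6*p^3 + 2*p + 3)/(p^6 + 2*p^3 + 1)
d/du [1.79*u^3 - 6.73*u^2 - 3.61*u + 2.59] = 5.37*u^2 - 13.46*u - 3.61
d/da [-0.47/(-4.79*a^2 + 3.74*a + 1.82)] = (1.7578 - 4.5026*a)/(-4.79*a^2 + 3.74*a + 1.82)^2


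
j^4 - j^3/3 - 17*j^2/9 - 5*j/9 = j*(j - 5/3)*(j + 1/3)*(j + 1)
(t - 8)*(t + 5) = t^2 - 3*t - 40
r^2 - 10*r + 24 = (r - 6)*(r - 4)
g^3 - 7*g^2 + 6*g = g*(g - 6)*(g - 1)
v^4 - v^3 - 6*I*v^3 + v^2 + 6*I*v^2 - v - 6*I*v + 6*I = (v - 1)*(v - 6*I)*(v - I)*(v + I)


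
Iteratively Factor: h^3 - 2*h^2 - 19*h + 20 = (h + 4)*(h^2 - 6*h + 5) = (h - 1)*(h + 4)*(h - 5)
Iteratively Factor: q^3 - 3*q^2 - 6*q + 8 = (q + 2)*(q^2 - 5*q + 4) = (q - 1)*(q + 2)*(q - 4)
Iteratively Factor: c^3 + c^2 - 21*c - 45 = (c + 3)*(c^2 - 2*c - 15) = (c + 3)^2*(c - 5)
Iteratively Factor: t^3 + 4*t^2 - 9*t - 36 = (t + 4)*(t^2 - 9) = (t - 3)*(t + 4)*(t + 3)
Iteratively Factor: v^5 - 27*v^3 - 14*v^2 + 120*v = (v - 5)*(v^4 + 5*v^3 - 2*v^2 - 24*v) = (v - 5)*(v + 3)*(v^3 + 2*v^2 - 8*v) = (v - 5)*(v + 3)*(v + 4)*(v^2 - 2*v) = v*(v - 5)*(v + 3)*(v + 4)*(v - 2)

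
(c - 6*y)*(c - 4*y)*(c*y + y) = c^3*y - 10*c^2*y^2 + c^2*y + 24*c*y^3 - 10*c*y^2 + 24*y^3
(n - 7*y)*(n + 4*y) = n^2 - 3*n*y - 28*y^2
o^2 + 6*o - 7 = (o - 1)*(o + 7)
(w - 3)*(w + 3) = w^2 - 9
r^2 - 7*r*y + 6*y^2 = (r - 6*y)*(r - y)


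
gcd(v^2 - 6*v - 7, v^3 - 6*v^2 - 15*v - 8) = v + 1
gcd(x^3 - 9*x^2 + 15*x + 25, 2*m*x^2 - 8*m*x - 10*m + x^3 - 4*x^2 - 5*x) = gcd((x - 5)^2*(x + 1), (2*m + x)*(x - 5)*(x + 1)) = x^2 - 4*x - 5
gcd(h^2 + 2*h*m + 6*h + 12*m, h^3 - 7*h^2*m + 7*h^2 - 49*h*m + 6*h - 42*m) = h + 6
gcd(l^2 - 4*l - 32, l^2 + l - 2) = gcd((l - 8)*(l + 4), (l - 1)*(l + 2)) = 1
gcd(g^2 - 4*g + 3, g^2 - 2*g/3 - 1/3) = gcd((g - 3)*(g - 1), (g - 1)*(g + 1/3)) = g - 1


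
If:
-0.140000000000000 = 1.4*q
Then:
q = -0.10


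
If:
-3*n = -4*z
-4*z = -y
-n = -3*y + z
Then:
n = 0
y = 0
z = 0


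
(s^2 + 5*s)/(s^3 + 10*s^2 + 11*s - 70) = s/(s^2 + 5*s - 14)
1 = 1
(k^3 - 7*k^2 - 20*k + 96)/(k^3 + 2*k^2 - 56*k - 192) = (k - 3)/(k + 6)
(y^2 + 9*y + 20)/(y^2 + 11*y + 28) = (y + 5)/(y + 7)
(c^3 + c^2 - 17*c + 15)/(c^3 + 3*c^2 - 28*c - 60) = (c^3 + c^2 - 17*c + 15)/(c^3 + 3*c^2 - 28*c - 60)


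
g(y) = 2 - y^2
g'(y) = -2*y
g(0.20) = 1.96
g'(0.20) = -0.40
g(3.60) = -10.96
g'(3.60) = -7.20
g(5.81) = -31.76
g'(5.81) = -11.62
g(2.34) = -3.48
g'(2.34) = -4.68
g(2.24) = -3.02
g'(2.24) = -4.48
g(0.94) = 1.12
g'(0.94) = -1.88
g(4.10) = -14.81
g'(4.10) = -8.20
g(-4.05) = -14.40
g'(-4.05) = 8.10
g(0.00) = 2.00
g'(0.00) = 0.00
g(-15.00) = -223.00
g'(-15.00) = 30.00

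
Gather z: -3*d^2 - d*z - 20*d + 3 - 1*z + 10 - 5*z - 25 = -3*d^2 - 20*d + z*(-d - 6) - 12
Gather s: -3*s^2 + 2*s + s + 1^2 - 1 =-3*s^2 + 3*s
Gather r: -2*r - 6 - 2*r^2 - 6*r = -2*r^2 - 8*r - 6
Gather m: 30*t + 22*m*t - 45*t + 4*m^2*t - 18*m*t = 4*m^2*t + 4*m*t - 15*t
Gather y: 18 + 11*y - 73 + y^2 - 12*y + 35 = y^2 - y - 20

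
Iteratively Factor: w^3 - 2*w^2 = (w)*(w^2 - 2*w) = w*(w - 2)*(w)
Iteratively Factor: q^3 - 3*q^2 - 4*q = (q)*(q^2 - 3*q - 4) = q*(q - 4)*(q + 1)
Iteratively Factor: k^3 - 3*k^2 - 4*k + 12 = (k - 2)*(k^2 - k - 6) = (k - 2)*(k + 2)*(k - 3)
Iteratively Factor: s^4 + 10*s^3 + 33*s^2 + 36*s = (s)*(s^3 + 10*s^2 + 33*s + 36) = s*(s + 4)*(s^2 + 6*s + 9) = s*(s + 3)*(s + 4)*(s + 3)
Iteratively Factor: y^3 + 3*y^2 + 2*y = (y + 2)*(y^2 + y) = (y + 1)*(y + 2)*(y)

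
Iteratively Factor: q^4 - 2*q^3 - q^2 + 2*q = (q)*(q^3 - 2*q^2 - q + 2) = q*(q + 1)*(q^2 - 3*q + 2) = q*(q - 1)*(q + 1)*(q - 2)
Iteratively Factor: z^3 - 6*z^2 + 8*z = (z - 4)*(z^2 - 2*z) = (z - 4)*(z - 2)*(z)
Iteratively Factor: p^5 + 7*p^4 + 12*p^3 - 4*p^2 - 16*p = (p + 2)*(p^4 + 5*p^3 + 2*p^2 - 8*p) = (p + 2)^2*(p^3 + 3*p^2 - 4*p) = (p - 1)*(p + 2)^2*(p^2 + 4*p) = (p - 1)*(p + 2)^2*(p + 4)*(p)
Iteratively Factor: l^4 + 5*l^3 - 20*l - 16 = (l + 4)*(l^3 + l^2 - 4*l - 4) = (l + 2)*(l + 4)*(l^2 - l - 2) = (l + 1)*(l + 2)*(l + 4)*(l - 2)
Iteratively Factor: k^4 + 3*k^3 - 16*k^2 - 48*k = (k - 4)*(k^3 + 7*k^2 + 12*k) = k*(k - 4)*(k^2 + 7*k + 12) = k*(k - 4)*(k + 4)*(k + 3)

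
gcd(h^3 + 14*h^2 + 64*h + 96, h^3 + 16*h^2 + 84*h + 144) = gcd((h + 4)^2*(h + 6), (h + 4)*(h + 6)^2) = h^2 + 10*h + 24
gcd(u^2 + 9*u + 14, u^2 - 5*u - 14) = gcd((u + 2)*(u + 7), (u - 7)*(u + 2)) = u + 2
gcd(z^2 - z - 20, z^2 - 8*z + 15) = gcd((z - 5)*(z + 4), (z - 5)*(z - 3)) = z - 5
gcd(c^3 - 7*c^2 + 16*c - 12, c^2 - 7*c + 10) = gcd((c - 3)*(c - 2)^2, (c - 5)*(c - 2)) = c - 2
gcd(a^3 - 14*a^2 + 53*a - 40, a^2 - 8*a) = a - 8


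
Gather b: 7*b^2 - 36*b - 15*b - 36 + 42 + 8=7*b^2 - 51*b + 14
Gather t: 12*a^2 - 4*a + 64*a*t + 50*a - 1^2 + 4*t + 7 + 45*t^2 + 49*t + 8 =12*a^2 + 46*a + 45*t^2 + t*(64*a + 53) + 14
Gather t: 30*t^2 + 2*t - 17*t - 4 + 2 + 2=30*t^2 - 15*t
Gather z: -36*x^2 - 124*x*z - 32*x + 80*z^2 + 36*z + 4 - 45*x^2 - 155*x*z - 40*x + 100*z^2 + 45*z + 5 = -81*x^2 - 72*x + 180*z^2 + z*(81 - 279*x) + 9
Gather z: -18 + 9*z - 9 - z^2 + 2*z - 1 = -z^2 + 11*z - 28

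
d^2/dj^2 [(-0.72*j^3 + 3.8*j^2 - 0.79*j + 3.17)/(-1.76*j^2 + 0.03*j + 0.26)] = (-3.5527136788005e-15*j^5 + 1.4210854715202e-14*j^4 + 5.153168*j^3 - 69.315936*j^2 + 3.465312*j - 3.432974)/(5.451776*j^6 - 0.278784*j^5 - 2.411376*j^4 + 0.082341*j^3 + 0.356226*j^2 - 0.006084*j - 0.017576)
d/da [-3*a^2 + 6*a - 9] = 6 - 6*a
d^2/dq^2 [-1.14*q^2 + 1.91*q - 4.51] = -2.28000000000000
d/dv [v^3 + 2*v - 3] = 3*v^2 + 2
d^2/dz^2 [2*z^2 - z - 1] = 4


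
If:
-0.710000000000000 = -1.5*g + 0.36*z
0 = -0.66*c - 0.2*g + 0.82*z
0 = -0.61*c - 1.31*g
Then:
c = -0.75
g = 0.35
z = -0.52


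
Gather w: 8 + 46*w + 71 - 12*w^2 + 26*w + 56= -12*w^2 + 72*w + 135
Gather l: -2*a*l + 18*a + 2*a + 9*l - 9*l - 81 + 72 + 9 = -2*a*l + 20*a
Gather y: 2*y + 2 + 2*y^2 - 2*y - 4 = 2*y^2 - 2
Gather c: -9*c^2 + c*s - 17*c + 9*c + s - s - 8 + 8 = -9*c^2 + c*(s - 8)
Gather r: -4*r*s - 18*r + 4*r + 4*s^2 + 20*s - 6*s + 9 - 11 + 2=r*(-4*s - 14) + 4*s^2 + 14*s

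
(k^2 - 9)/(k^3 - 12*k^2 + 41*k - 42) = (k + 3)/(k^2 - 9*k + 14)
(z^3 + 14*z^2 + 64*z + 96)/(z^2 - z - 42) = (z^2 + 8*z + 16)/(z - 7)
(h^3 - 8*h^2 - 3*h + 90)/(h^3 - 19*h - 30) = (h - 6)/(h + 2)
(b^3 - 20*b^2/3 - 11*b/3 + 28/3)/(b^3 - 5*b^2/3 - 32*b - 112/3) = (b - 1)/(b + 4)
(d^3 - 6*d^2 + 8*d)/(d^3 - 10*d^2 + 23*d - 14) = d*(d - 4)/(d^2 - 8*d + 7)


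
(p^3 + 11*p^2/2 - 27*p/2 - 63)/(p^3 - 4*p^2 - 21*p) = (p^2 + 5*p/2 - 21)/(p*(p - 7))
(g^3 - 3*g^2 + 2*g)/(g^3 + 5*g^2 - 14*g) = (g - 1)/(g + 7)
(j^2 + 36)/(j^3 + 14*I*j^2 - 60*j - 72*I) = (j - 6*I)/(j^2 + 8*I*j - 12)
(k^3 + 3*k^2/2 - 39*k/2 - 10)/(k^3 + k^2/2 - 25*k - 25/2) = (k - 4)/(k - 5)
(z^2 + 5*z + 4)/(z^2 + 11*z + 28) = (z + 1)/(z + 7)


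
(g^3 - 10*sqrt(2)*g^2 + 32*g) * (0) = 0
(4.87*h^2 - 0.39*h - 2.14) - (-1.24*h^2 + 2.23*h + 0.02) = 6.11*h^2 - 2.62*h - 2.16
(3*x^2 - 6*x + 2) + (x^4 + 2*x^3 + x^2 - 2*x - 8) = x^4 + 2*x^3 + 4*x^2 - 8*x - 6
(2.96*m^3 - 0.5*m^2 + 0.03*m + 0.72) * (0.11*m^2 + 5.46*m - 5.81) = 0.3256*m^5 + 16.1066*m^4 - 19.9243*m^3 + 3.148*m^2 + 3.7569*m - 4.1832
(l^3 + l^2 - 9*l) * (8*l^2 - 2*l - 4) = 8*l^5 + 6*l^4 - 78*l^3 + 14*l^2 + 36*l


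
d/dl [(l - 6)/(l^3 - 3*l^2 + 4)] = (l^3 - 3*l^2 - 3*l*(l - 6)*(l - 2) + 4)/(l^3 - 3*l^2 + 4)^2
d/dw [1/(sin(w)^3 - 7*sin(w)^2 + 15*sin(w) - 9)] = (5 - 3*sin(w))*cos(w)/((sin(w) - 3)^3*(sin(w) - 1)^2)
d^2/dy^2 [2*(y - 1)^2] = 4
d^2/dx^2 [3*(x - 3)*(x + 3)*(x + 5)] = 18*x + 30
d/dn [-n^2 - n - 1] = -2*n - 1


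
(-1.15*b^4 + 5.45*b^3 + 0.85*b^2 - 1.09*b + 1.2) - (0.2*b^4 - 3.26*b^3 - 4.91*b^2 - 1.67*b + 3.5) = -1.35*b^4 + 8.71*b^3 + 5.76*b^2 + 0.58*b - 2.3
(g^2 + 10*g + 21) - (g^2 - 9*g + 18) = 19*g + 3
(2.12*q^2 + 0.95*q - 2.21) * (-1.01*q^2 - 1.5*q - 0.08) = -2.1412*q^4 - 4.1395*q^3 + 0.6375*q^2 + 3.239*q + 0.1768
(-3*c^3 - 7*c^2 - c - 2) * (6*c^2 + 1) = -18*c^5 - 42*c^4 - 9*c^3 - 19*c^2 - c - 2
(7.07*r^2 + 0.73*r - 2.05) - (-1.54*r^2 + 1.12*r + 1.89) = 8.61*r^2 - 0.39*r - 3.94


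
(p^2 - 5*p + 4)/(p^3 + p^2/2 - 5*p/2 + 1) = 2*(p - 4)/(2*p^2 + 3*p - 2)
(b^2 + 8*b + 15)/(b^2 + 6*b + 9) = (b + 5)/(b + 3)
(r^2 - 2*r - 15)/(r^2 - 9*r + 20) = (r + 3)/(r - 4)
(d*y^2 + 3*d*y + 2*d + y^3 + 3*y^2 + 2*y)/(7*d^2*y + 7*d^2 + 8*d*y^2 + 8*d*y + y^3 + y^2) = (y + 2)/(7*d + y)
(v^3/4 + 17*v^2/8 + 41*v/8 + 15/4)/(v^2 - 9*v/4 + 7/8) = (2*v^3 + 17*v^2 + 41*v + 30)/(8*v^2 - 18*v + 7)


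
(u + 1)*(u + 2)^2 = u^3 + 5*u^2 + 8*u + 4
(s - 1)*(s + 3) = s^2 + 2*s - 3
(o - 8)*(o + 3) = o^2 - 5*o - 24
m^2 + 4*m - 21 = (m - 3)*(m + 7)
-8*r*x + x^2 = x*(-8*r + x)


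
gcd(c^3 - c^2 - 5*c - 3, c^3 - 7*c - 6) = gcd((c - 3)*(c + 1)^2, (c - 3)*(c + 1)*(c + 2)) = c^2 - 2*c - 3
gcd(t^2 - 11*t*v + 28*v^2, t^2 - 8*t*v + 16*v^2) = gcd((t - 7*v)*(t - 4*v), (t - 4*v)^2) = t - 4*v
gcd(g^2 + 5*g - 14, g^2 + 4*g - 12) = g - 2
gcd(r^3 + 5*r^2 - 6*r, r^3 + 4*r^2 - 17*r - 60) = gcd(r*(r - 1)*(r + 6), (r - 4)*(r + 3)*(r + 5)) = 1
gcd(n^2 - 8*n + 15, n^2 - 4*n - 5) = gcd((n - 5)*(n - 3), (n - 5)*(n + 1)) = n - 5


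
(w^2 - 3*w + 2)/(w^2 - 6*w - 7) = (-w^2 + 3*w - 2)/(-w^2 + 6*w + 7)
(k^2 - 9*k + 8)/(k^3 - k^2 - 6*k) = (-k^2 + 9*k - 8)/(k*(-k^2 + k + 6))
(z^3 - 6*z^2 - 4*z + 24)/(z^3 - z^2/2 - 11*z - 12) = 2*(z^2 - 8*z + 12)/(2*z^2 - 5*z - 12)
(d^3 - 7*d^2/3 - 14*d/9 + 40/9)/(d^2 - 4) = (d^2 - d/3 - 20/9)/(d + 2)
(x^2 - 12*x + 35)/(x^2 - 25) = (x - 7)/(x + 5)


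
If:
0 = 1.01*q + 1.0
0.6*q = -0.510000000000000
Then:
No Solution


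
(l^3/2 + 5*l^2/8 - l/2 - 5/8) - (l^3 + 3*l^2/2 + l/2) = -l^3/2 - 7*l^2/8 - l - 5/8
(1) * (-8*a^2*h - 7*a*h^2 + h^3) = -8*a^2*h - 7*a*h^2 + h^3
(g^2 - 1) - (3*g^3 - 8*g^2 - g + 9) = -3*g^3 + 9*g^2 + g - 10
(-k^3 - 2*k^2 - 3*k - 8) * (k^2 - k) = -k^5 - k^4 - k^3 - 5*k^2 + 8*k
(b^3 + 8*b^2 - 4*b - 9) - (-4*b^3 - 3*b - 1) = 5*b^3 + 8*b^2 - b - 8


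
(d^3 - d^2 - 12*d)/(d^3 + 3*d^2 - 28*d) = (d + 3)/(d + 7)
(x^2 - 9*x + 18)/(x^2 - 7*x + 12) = (x - 6)/(x - 4)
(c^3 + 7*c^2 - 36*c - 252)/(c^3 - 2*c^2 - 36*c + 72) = (c + 7)/(c - 2)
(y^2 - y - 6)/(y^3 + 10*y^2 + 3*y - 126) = (y + 2)/(y^2 + 13*y + 42)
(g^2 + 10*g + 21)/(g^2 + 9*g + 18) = (g + 7)/(g + 6)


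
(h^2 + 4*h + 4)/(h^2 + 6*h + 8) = (h + 2)/(h + 4)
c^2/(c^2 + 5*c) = c/(c + 5)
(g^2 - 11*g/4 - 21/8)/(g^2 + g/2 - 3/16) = 2*(2*g - 7)/(4*g - 1)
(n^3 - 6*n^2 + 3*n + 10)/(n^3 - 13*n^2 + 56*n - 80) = (n^2 - n - 2)/(n^2 - 8*n + 16)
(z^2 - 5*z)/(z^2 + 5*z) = (z - 5)/(z + 5)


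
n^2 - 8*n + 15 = (n - 5)*(n - 3)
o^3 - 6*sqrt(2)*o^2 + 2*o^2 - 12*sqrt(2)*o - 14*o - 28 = (o + 2)*(o - 7*sqrt(2))*(o + sqrt(2))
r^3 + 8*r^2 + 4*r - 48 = (r - 2)*(r + 4)*(r + 6)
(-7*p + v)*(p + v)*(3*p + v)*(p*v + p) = -21*p^4*v - 21*p^4 - 25*p^3*v^2 - 25*p^3*v - 3*p^2*v^3 - 3*p^2*v^2 + p*v^4 + p*v^3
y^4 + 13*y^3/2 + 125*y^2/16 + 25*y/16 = y*(y + 1/4)*(y + 5/4)*(y + 5)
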